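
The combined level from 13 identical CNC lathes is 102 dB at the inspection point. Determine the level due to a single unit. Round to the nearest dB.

Dividing the total intensity by 13 lowers the level by 10·log₁₀ 13 = 11.139 dB: L₁ = 102 − 11.139.

91 dB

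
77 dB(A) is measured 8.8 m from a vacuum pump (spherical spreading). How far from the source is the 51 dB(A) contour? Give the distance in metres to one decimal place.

Point-source spreading drops the level by 20·log₁₀(r₂/r₁); inverting, r₂/r₁ = 10^(ΔL/20).
r₂ = 8.8·10^((77−51)/20) = 8.8·10^(26.0/20) = 175.58 m.

175.6 m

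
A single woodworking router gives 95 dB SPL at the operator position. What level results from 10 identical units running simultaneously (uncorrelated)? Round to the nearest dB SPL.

L_total = L₁ + 10·log₁₀ N for N identical incoherent sources.
L_total = 95 + 10·log₁₀(10) = 95 + 10.000 = 105.00 dB SPL.

105 dB SPL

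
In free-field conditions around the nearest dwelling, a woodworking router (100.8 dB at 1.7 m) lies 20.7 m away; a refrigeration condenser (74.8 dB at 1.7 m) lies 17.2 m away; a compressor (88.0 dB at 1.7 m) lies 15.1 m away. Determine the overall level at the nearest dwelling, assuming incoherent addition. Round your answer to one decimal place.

79.5 dB

Propagate each source to the receiver with L = L_ref − 20·log₁₀(r/r_ref), then add intensities.
woodworking router: 100.8 − 20·log₁₀(20.7/1.7) = 100.8 − 21.71 = 79.09 dB.
refrigeration condenser: 74.8 − 20·log₁₀(17.2/1.7) = 74.8 − 20.10 = 54.70 dB.
compressor: 88.0 − 20·log₁₀(15.1/1.7) = 88.0 − 18.97 = 69.03 dB.
Σ 10^(L/10) = 8.938e+07 → L_total = 10·log₁₀(8.938e+07) = 79.51 dB.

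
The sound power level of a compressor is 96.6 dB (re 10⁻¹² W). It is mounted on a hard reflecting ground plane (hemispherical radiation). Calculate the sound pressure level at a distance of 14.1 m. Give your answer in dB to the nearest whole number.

66 dB

L_p = L_w − 10·log₁₀(2π·r²) with r = 14.1 m.
2π·r² = 1249 m², 10·log₁₀ of that is 30.966 dB.
L_p = 96.6 − 30.966 = 65.63 dB.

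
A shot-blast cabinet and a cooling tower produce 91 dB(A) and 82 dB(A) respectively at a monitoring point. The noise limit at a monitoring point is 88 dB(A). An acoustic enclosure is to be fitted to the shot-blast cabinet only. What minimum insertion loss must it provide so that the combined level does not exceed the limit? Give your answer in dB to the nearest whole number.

4 dB

The untreated sources together contribute 10^(82/10) = 1.585e+08, i.e. 82.00 dB(A).
The limit corresponds to 10^(88/10) = 6.310e+08; subtracting the fixed part leaves 4.725e+08 for the shot-blast cabinet, i.e. 86.74 dB(A).
Required insertion loss = 91 − 86.74 = 4.26 dB.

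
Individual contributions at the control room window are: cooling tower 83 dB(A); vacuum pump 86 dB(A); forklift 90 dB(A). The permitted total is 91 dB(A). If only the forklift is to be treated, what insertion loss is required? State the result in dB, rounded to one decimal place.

1.8 dB

Everything except the forklift sums to 10^(83/10) + 10^(86/10) = 5.976e+08 in linear terms, 87.76 dB(A).
To meet 91 dB(A) overall, the treated forklift may contribute at most 10^(91/10) − 5.976e+08 = 6.613e+08, i.e. 88.20 dB(A).
Required insertion loss = 90 − 88.20 = 1.80 dB.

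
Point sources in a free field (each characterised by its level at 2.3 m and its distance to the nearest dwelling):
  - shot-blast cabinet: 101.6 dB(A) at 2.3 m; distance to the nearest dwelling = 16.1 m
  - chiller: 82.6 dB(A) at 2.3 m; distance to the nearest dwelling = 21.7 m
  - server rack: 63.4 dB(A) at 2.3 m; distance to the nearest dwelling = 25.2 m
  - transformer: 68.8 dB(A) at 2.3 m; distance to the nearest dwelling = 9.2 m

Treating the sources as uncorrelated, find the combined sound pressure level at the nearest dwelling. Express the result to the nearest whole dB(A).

85 dB(A)

Apply inverse-square spreading to bring every level to the receiver, then sum 10^(L/10).
shot-blast cabinet: 101.6 − 20·log₁₀(16.1/2.3) = 101.6 − 16.90 = 84.70 dB(A).
chiller: 82.6 − 20·log₁₀(21.7/2.3) = 82.6 − 19.49 = 63.11 dB(A).
server rack: 63.4 − 20·log₁₀(25.2/2.3) = 63.4 − 20.79 = 42.61 dB(A).
transformer: 68.8 − 20·log₁₀(9.2/2.3) = 68.8 − 12.04 = 56.76 dB(A).
Σ 10^(L/10) = 2.975e+08 → L_total = 10·log₁₀(2.975e+08) = 84.74 dB(A).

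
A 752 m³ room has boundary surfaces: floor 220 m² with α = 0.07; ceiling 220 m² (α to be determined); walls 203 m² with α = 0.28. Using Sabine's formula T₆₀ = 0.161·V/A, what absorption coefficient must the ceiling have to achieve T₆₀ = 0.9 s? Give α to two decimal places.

A = 0.161·V/T₆₀ = 0.161·752/0.9 = 134.52 m² sabins.
Absorption from the other surfaces = 220·0.07 + 203·0.28 = 72.24 m², so the ceiling must supply 62.28 m² over 220 m².
α = 62.28/220 = 0.283.

0.28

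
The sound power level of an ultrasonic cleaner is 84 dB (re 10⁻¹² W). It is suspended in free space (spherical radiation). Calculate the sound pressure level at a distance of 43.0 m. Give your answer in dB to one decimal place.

L_p = L_w − 10·log₁₀(4π·r²) with r = 43.0 m.
4π·r² = 2.324e+04 m², 10·log₁₀ of that is 43.661 dB.
L_p = 84 − 43.661 = 40.34 dB.

40.3 dB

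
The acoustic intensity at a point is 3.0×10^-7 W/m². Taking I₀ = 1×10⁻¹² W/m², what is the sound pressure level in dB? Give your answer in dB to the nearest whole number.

55 dB

L = 10·log₁₀(I/I₀) = 10·log₁₀(3.0×10^-7/10⁻¹²) = 10·log₁₀(3.0×10^5).
L = 10·(0.4771 + 5) = 54.77 dB.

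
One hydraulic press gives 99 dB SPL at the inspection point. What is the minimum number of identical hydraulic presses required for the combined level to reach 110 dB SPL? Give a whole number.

The shortfall is 110 − 99 = 11.0 dB, and N units add 10·log₁₀ N, so need 10·log₁₀ N ≥ 11.0.
N ≥ 10^(11.0/10) = 12.589, so N = 13.

13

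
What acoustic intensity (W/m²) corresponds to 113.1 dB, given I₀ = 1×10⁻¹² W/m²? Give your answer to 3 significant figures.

0.204 W/m²

I/I₀ = 10^(113.1/10) = 2.042e+11, so I = 2.042e+11 × 10⁻¹² W/m².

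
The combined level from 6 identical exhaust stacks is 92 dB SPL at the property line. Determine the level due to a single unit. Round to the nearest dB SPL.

84 dB SPL

For N identical incoherent sources L_total = L₁ + 10·log₁₀ N, so L₁ = 92 − 10·log₁₀(6) = 92 − 7.782.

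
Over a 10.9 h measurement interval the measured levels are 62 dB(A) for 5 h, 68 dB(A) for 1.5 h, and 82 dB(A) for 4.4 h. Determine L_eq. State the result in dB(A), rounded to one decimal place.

The energy average is taken in the linear domain: L_eq = 10·log₁₀[(Σ tᵢ·10^(Lᵢ/10))/T], T = 10.9 h.
Σ tᵢ·10^(Lᵢ/10) = 5·10^(62/10) + 1.5·10^(68/10) + 4.4·10^(82/10) = 7.147e+08.
L_eq = 10·log₁₀(7.147e+08/10.9) = 78.17 dB(A).

78.2 dB(A)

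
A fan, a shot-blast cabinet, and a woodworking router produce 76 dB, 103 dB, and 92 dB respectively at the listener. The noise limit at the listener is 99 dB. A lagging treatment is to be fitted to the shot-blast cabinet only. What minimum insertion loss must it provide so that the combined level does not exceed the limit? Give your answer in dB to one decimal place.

5.0 dB

The untreated sources together contribute 10^(76/10) + 10^(92/10) = 1.625e+09, i.e. 92.11 dB.
The limit corresponds to 10^(99/10) = 7.943e+09; subtracting the fixed part leaves 6.319e+09 for the shot-blast cabinet, i.e. 98.01 dB.
So the shot-blast cabinet must be reduced from 103 to 98.01 dB: IL = 4.99 dB.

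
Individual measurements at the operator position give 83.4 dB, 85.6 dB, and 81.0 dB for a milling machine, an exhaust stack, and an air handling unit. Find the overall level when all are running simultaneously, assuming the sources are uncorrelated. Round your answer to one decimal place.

88.5 dB

For uncorrelated sources the intensities add, so convert each level to linear form, sum, and take 10·log₁₀ of the total.
Σ 10^(L/10) = 10^(83.4/10) + 10^(85.6/10) + 10^(81.0/10) = 7.077e+08.
L_total = 10·log₁₀(7.077e+08) = 88.50 dB.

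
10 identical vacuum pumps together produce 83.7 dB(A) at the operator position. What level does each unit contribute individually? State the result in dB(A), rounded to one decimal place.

73.7 dB(A)

Dividing the total intensity by 10 lowers the level by 10·log₁₀ 10 = 10.000 dB: L₁ = 83.7 − 10.000.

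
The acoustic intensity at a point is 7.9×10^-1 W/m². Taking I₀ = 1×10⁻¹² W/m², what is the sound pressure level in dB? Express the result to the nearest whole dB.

119 dB

L = 10·log₁₀(I/I₀) = 10·log₁₀(7.9×10^-1/10⁻¹²) = 10·log₁₀(7.9×10^11).
L = 10·(0.8976 + 11) = 118.98 dB.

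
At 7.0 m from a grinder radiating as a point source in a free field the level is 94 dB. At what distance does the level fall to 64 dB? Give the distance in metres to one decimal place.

221.4 m

Point-source spreading drops the level by 20·log₁₀(r₂/r₁); inverting, r₂/r₁ = 10^(ΔL/20).
r₂ = 7.0·10^((94−64)/20) = 7.0·10^(30.0/20) = 221.36 m.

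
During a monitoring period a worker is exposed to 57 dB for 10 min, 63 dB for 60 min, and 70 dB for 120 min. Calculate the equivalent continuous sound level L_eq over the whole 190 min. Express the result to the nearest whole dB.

The energy average is taken in the linear domain: L_eq = 10·log₁₀[(Σ tᵢ·10^(Lᵢ/10))/T], T = 190 min.
Σ tᵢ·10^(Lᵢ/10) = 10·10^(57/10) + 60·10^(63/10) + 120·10^(70/10) = 1.325e+09.
L_eq = 10·log₁₀(1.325e+09/190) = 68.43 dB.

68 dB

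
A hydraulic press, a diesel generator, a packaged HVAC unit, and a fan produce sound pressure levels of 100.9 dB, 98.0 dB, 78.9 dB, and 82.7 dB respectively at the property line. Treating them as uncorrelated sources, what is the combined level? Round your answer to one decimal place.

102.8 dB

For uncorrelated sources the intensities add, so convert each level to linear form, sum, and take 10·log₁₀ of the total.
Σ 10^(L/10) = 10^(100.9/10) + 10^(98.0/10) + 10^(78.9/10) + 10^(82.7/10) = 1.888e+10.
L_total = 10·log₁₀(1.888e+10) = 102.76 dB.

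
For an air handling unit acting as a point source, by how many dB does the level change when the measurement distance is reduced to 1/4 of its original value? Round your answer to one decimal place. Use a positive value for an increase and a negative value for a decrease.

+12.0 dB

A point source loses 6 dB per doubling of distance; generally ΔL = −20·log₁₀(r₂/r₁).
ΔL = −20·log₁₀(0.25) = +12.04 dB.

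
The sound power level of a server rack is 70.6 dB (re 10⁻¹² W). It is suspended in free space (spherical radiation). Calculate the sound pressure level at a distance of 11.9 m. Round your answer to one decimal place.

38.1 dB

Free-field spherical radiation: L_p = L_w − 10·log₁₀(4π·r²), r = 11.9 m.
4π·r² = 1780 m², 10·log₁₀ of that is 32.503 dB.
L_p = 70.6 − 32.503 = 38.10 dB.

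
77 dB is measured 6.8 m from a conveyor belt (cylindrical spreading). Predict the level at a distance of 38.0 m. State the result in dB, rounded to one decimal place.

69.5 dB

Cylindrical spreading from a line source gives a 10·log₁₀(r₂/r₁) drop.
L₂ = 77 − 10·log₁₀(38.0/6.8) = 77 − 7.473 = 69.53 dB.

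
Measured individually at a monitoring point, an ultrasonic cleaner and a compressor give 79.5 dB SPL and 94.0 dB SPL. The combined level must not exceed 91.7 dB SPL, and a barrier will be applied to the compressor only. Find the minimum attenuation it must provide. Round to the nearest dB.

Fixed contribution from the other source: Σ 10^(L/10) = 10^(79.5/10) = 8.913e+07 (79.50 dB SPL).
The limit corresponds to 10^(91.7/10) = 1.479e+09; subtracting the fixed part leaves 1.390e+09 for the compressor, i.e. 91.43 dB SPL.
So the compressor must be reduced from 94.0 to 91.43 dB SPL: IL = 2.57 dB.

3 dB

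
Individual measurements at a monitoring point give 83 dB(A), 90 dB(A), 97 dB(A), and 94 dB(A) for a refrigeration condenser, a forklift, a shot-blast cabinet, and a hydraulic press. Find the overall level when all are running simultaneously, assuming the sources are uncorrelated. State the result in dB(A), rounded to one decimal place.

99.4 dB(A)

For uncorrelated sources the intensities add, so convert each level to linear form, sum, and take 10·log₁₀ of the total.
Σ 10^(L/10) = 10^(83/10) + 10^(90/10) + 10^(97/10) + 10^(94/10) = 8.723e+09.
L_total = 10·log₁₀(8.723e+09) = 99.41 dB(A).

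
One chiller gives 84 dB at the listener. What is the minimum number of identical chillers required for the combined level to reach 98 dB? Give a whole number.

26

N identical sources give L₁ + 10·log₁₀ N, so require 10·log₁₀ N ≥ 98 − 84 = 14.0 dB.
N ≥ 10^(14.0/10) = 25.119, so N = 26.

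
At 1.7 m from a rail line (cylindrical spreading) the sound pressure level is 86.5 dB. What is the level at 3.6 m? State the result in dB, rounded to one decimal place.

83.2 dB

For a line source, L₂ = L₁ − 10·log₁₀(r₂/r₁).
L₂ = 86.5 − 10·log₁₀(3.6/1.7) = 86.5 − 3.259 = 83.24 dB.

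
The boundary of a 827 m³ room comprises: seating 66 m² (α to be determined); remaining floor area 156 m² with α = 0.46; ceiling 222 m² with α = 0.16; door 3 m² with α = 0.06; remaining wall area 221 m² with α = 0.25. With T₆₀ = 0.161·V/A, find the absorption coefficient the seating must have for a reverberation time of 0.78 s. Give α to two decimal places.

Required total absorption A = 0.161·827/0.78 = 170.70 m².
Absorption from the other surfaces = 156·0.46 + 222·0.16 + 3·0.06 + 221·0.25 = 162.71 m², so the seating must supply 7.99 m² over 66 m².
α = 7.99/66 = 0.121.

0.12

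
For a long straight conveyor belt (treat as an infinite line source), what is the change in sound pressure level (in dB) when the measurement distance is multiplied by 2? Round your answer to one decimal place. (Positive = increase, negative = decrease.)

A line source loses 3 dB per doubling of distance; generally ΔL = −10·log₁₀(r₂/r₁).
ΔL = −10·log₁₀(2) = -3.01 dB.

-3.0 dB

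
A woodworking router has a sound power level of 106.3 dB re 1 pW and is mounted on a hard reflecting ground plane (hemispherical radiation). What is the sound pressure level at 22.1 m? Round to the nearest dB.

Free-field hemispherical radiation: L_p = L_w − 10·log₁₀(2π·r²), r = 22.1 m.
2π·r² = 3069 m², 10·log₁₀ of that is 34.870 dB.
L_p = 106.3 − 34.870 = 71.43 dB.

71 dB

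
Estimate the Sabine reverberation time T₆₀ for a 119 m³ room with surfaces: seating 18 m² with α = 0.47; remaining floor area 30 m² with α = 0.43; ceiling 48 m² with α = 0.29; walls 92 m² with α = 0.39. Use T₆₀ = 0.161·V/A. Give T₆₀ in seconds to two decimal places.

0.27 s

A = Σ Sᵢαᵢ = 18·0.47 + 30·0.43 + 48·0.29 + 92·0.39 = 71.16 m².
T₆₀ = 0.161·V/A = 0.161·119/71.16 = 0.269 s.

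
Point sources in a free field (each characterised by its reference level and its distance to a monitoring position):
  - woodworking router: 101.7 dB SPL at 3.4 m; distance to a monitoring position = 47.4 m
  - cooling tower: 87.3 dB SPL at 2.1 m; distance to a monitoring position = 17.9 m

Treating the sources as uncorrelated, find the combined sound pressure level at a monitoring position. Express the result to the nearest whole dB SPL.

Apply inverse-square spreading to bring every level to the receiver, then sum 10^(L/10).
woodworking router: 101.7 − 20·log₁₀(47.4/3.4) = 101.7 − 22.89 = 78.81 dB SPL.
cooling tower: 87.3 − 20·log₁₀(17.9/2.1) = 87.3 − 18.61 = 68.69 dB SPL.
Σ 10^(L/10) = 8.349e+07 → L_total = 10·log₁₀(8.349e+07) = 79.22 dB SPL.

79 dB SPL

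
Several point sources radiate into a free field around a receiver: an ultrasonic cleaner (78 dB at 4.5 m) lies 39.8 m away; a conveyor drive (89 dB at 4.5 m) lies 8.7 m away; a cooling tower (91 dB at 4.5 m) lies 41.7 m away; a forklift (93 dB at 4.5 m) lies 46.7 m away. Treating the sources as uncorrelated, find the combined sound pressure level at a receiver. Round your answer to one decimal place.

Apply inverse-square spreading to bring every level to the receiver, then sum 10^(L/10).
ultrasonic cleaner: 78 − 20·log₁₀(39.8/4.5) = 78 − 18.93 = 59.07 dB.
conveyor drive: 89 − 20·log₁₀(8.7/4.5) = 89 − 5.73 = 83.27 dB.
cooling tower: 91 − 20·log₁₀(41.7/4.5) = 91 − 19.34 = 71.66 dB.
forklift: 93 − 20·log₁₀(46.7/4.5) = 93 − 20.32 = 72.68 dB.
Σ 10^(L/10) = 2.465e+08 → L_total = 10·log₁₀(2.465e+08) = 83.92 dB.

83.9 dB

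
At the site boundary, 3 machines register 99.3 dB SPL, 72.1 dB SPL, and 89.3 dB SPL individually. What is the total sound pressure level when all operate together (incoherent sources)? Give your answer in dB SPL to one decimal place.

For uncorrelated sources the intensities add, so convert each level to linear form, sum, and take 10·log₁₀ of the total.
Σ 10^(L/10) = 10^(99.3/10) + 10^(72.1/10) + 10^(89.3/10) = 9.379e+09.
L_total = 10·log₁₀(9.379e+09) = 99.72 dB SPL.

99.7 dB SPL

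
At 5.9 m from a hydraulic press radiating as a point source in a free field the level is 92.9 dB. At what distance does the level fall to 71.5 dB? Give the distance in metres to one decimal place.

69.3 m

For a point source L₁ − L₂ = 20·log₁₀(r₂/r₁), so r₂ = r₁·10^((L₁−L₂)/20).
r₂ = 5.9·10^((92.9−71.5)/20) = 5.9·10^(21.4/20) = 69.32 m.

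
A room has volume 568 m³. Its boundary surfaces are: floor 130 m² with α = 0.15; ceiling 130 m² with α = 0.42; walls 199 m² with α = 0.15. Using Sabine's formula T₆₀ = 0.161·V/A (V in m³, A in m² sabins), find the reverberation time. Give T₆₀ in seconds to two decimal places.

Total absorption A = 130·0.15 + 130·0.42 + 199·0.15 = 103.95 m² sabins.
T₆₀ = 0.161·V/A = 0.161·568/103.95 = 0.880 s.

0.88 s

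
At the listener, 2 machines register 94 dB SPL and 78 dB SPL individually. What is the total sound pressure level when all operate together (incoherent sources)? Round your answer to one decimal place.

For uncorrelated sources the intensities add, so convert each level to linear form, sum, and take 10·log₁₀ of the total.
Σ 10^(L/10) = 10^(94/10) + 10^(78/10) = 2.575e+09.
L_total = 10·log₁₀(2.575e+09) = 94.11 dB SPL.

94.1 dB SPL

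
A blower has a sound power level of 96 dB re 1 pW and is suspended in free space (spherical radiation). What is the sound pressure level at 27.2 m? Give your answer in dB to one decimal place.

56.3 dB

Free-field spherical radiation: L_p = L_w − 10·log₁₀(4π·r²), r = 27.2 m.
4π·r² = 9297 m², 10·log₁₀ of that is 39.683 dB.
L_p = 96 − 39.683 = 56.32 dB.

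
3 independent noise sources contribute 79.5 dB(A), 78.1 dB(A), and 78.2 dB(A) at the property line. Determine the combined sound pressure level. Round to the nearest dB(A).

For uncorrelated sources the intensities add, so convert each level to linear form, sum, and take 10·log₁₀ of the total.
Σ 10^(L/10) = 10^(79.5/10) + 10^(78.1/10) + 10^(78.2/10) = 2.198e+08.
L_total = 10·log₁₀(2.198e+08) = 83.42 dB(A).

83 dB(A)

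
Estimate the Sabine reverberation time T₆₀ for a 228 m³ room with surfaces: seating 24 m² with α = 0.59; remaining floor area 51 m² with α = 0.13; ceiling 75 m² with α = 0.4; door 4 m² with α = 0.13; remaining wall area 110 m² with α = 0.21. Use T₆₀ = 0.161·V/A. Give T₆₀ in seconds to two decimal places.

A = Σ Sᵢαᵢ = 24·0.59 + 51·0.13 + 75·0.4 + 4·0.13 + 110·0.21 = 74.41 m².
T₆₀ = 0.161 × 228 / 74.41 = 0.493 s.

0.49 s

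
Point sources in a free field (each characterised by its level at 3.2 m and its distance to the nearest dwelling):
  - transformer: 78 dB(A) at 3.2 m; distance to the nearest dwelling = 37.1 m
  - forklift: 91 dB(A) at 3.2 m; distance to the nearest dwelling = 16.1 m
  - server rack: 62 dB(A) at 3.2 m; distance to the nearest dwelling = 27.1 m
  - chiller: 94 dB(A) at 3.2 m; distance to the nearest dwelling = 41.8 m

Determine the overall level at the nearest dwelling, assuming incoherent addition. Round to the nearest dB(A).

First find each source's level at the receiver (point-source: −20·log₁₀(r/r_ref)), then combine on an intensity basis.
transformer: 78 − 20·log₁₀(37.1/3.2) = 78 − 21.28 = 56.72 dB(A).
forklift: 91 − 20·log₁₀(16.1/3.2) = 91 − 14.03 = 76.97 dB(A).
server rack: 62 − 20·log₁₀(27.1/3.2) = 62 − 18.56 = 43.44 dB(A).
chiller: 94 − 20·log₁₀(41.8/3.2) = 94 − 22.32 = 71.68 dB(A).
Σ 10^(L/10) = 6.495e+07 → L_total = 10·log₁₀(6.495e+07) = 78.13 dB(A).

78 dB(A)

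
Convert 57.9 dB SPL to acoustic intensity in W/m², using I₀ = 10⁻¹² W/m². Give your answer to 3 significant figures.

6.17e-07 W/m²

I/I₀ = 10^(57.9/10) = 6.166e+05, so I = 6.166e+05 × 10⁻¹² W/m².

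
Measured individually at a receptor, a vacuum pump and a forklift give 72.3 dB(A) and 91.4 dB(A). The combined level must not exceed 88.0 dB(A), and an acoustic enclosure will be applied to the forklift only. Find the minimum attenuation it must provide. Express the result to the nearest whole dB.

4 dB

Fixed contribution from the other source: Σ 10^(L/10) = 10^(72.3/10) = 1.698e+07 (72.30 dB(A)).
The limit corresponds to 10^(88.0/10) = 6.310e+08; subtracting the fixed part leaves 6.140e+08 for the forklift, i.e. 87.88 dB(A).
So the forklift must be reduced from 91.4 to 87.88 dB(A): IL = 3.52 dB.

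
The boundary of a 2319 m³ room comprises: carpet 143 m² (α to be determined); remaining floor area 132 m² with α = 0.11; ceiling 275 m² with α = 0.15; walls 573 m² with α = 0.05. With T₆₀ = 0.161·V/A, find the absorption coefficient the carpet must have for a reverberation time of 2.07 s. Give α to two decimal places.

From T₆₀ = 0.161·V/A, the target T₆₀ = 2.07 s needs A = 0.161·2319/2.07 = 180.37 m².
Absorption from the other surfaces = 132·0.11 + 275·0.15 + 573·0.05 = 84.42 m², so the carpet must supply 95.95 m² over 143 m².
α = 95.95/143 = 0.671.

0.67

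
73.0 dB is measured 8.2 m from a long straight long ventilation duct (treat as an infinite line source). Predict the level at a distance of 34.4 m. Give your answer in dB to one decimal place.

Line-source attenuation: ΔL = 10·log₁₀(r₂/r₁) = 10·log₁₀(34.4/8.2) = 6.227 dB.
L₂ = 73.0 − 10·log₁₀(34.4/8.2) = 73.0 − 6.227 = 66.77 dB.

66.8 dB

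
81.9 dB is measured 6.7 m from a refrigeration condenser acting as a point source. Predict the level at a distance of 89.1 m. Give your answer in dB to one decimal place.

59.4 dB

Point-source attenuation: ΔL = 20·log₁₀(r₂/r₁) = 20·log₁₀(89.1/6.7) = 22.476 dB.
L₂ = 81.9 − 20·log₁₀(89.1/6.7) = 81.9 − 22.476 = 59.42 dB.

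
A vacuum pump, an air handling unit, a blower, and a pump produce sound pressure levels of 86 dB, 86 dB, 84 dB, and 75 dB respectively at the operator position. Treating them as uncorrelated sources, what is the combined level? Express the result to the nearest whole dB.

For uncorrelated sources the intensities add, so convert each level to linear form, sum, and take 10·log₁₀ of the total.
Σ 10^(L/10) = 10^(86/10) + 10^(86/10) + 10^(84/10) + 10^(75/10) = 1.079e+09.
L_total = 10·log₁₀(1.079e+09) = 90.33 dB.

90 dB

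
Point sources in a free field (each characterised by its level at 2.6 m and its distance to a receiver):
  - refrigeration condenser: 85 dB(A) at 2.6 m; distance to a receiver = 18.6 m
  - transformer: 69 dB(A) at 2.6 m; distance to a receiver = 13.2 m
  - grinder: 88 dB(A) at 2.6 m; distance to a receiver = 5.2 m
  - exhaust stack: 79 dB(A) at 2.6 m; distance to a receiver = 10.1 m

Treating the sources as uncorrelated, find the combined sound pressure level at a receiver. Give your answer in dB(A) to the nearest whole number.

Apply inverse-square spreading to bring every level to the receiver, then sum 10^(L/10).
refrigeration condenser: 85 − 20·log₁₀(18.6/2.6) = 85 − 17.09 = 67.91 dB(A).
transformer: 69 − 20·log₁₀(13.2/2.6) = 69 − 14.11 = 54.89 dB(A).
grinder: 88 − 20·log₁₀(5.2/2.6) = 88 − 6.02 = 81.98 dB(A).
exhaust stack: 79 − 20·log₁₀(10.1/2.6) = 79 − 11.79 = 67.21 dB(A).
Σ 10^(L/10) = 1.695e+08 → L_total = 10·log₁₀(1.695e+08) = 82.29 dB(A).

82 dB(A)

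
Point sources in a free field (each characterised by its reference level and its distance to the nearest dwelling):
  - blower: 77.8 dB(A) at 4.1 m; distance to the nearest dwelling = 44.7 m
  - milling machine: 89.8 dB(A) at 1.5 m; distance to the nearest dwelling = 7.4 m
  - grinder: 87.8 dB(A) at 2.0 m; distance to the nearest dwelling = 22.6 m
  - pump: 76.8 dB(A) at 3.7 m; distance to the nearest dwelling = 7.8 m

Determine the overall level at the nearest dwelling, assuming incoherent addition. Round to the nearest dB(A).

77 dB(A)

Apply inverse-square spreading to bring every level to the receiver, then sum 10^(L/10).
blower: 77.8 − 20·log₁₀(44.7/4.1) = 77.8 − 20.75 = 57.05 dB(A).
milling machine: 89.8 − 20·log₁₀(7.4/1.5) = 89.8 − 13.86 = 75.94 dB(A).
grinder: 87.8 − 20·log₁₀(22.6/2.0) = 87.8 − 21.06 = 66.74 dB(A).
pump: 76.8 − 20·log₁₀(7.8/3.7) = 76.8 − 6.48 = 70.32 dB(A).
Σ 10^(L/10) = 5.523e+07 → L_total = 10·log₁₀(5.523e+07) = 77.42 dB(A).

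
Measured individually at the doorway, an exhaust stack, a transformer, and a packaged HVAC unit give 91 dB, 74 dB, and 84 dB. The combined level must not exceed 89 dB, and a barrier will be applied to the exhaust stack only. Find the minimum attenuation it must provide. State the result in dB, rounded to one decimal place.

Fixed contribution from the other sources: Σ 10^(L/10) = 10^(74/10) + 10^(84/10) = 2.763e+08 (84.41 dB).
The limit corresponds to 10^(89/10) = 7.943e+08; subtracting the fixed part leaves 5.180e+08 for the exhaust stack, i.e. 87.14 dB.
Required insertion loss = 91 − 87.14 = 3.86 dB.

3.9 dB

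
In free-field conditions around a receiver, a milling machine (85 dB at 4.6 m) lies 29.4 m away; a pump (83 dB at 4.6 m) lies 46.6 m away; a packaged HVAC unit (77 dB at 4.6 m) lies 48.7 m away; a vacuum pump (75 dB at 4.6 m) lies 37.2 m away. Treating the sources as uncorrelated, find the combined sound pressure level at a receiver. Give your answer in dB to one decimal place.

Propagate each source to the receiver with L = L_ref − 20·log₁₀(r/r_ref), then add intensities.
milling machine: 85 − 20·log₁₀(29.4/4.6) = 85 − 16.11 = 68.89 dB.
pump: 83 − 20·log₁₀(46.6/4.6) = 83 − 20.11 = 62.89 dB.
packaged HVAC unit: 77 − 20·log₁₀(48.7/4.6) = 77 − 20.50 = 56.50 dB.
vacuum pump: 75 − 20·log₁₀(37.2/4.6) = 75 − 18.16 = 56.84 dB.
Σ 10^(L/10) = 1.062e+07 → L_total = 10·log₁₀(1.062e+07) = 70.26 dB.

70.3 dB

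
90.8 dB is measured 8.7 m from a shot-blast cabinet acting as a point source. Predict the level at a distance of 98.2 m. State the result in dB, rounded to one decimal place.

Spherical spreading from a point source gives a 20·log₁₀(r₂/r₁) drop.
L₂ = 90.8 − 20·log₁₀(98.2/8.7) = 90.8 − 21.052 = 69.75 dB.

69.7 dB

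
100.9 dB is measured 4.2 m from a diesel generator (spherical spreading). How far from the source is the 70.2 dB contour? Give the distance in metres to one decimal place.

The 30.7 dB drop corresponds to a distance ratio of 10^(30.7/20) for a point source.
r₂ = 4.2·10^((100.9−70.2)/20) = 4.2·10^(30.7/20) = 143.96 m.

144.0 m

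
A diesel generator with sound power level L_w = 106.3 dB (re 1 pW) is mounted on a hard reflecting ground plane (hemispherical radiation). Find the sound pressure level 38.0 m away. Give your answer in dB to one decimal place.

L_p = L_w − 10·log₁₀(2π·r²) with r = 38.0 m.
2π·r² = 9073 m², 10·log₁₀ of that is 39.577 dB.
L_p = 106.3 − 39.577 = 66.72 dB.

66.7 dB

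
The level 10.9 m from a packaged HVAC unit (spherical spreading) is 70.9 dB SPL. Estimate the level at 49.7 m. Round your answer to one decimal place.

For a point source, L₂ = L₁ − 20·log₁₀(r₂/r₁).
L₂ = 70.9 − 20·log₁₀(49.7/10.9) = 70.9 − 13.179 = 57.72 dB SPL.

57.7 dB SPL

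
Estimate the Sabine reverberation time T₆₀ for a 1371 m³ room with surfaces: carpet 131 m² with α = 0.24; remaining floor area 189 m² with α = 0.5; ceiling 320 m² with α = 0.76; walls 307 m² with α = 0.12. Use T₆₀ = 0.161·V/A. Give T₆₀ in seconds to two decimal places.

Total absorption A = 131·0.24 + 189·0.5 + 320·0.76 + 307·0.12 = 405.98 m² sabins.
T₆₀ = 0.161·V/A = 0.161·1371/405.98 = 0.544 s.

0.54 s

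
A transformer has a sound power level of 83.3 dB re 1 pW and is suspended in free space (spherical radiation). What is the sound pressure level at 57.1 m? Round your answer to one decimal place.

Free-field spherical radiation: L_p = L_w − 10·log₁₀(4π·r²), r = 57.1 m.
4π·r² = 4.097e+04 m², 10·log₁₀ of that is 46.125 dB.
L_p = 83.3 − 46.125 = 37.18 dB.

37.2 dB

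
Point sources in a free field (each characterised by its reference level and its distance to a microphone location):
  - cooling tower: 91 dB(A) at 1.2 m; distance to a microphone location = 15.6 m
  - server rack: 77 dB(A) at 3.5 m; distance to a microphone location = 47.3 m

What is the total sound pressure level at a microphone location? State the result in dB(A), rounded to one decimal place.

Propagate each source to the receiver with L = L_ref − 20·log₁₀(r/r_ref), then add intensities.
cooling tower: 91 − 20·log₁₀(15.6/1.2) = 91 − 22.28 = 68.72 dB(A).
server rack: 77 − 20·log₁₀(47.3/3.5) = 77 − 22.62 = 54.38 dB(A).
Σ 10^(L/10) = 7.724e+06 → L_total = 10·log₁₀(7.724e+06) = 68.88 dB(A).

68.9 dB(A)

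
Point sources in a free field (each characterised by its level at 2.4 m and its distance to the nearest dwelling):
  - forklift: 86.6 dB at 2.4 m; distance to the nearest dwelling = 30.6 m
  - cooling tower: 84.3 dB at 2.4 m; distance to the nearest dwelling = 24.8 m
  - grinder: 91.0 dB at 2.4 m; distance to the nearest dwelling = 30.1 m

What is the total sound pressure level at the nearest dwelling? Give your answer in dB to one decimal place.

71.3 dB

Propagate each source to the receiver with L = L_ref − 20·log₁₀(r/r_ref), then add intensities.
forklift: 86.6 − 20·log₁₀(30.6/2.4) = 86.6 − 22.11 = 64.49 dB.
cooling tower: 84.3 − 20·log₁₀(24.8/2.4) = 84.3 − 20.28 = 64.02 dB.
grinder: 91.0 − 20·log₁₀(30.1/2.4) = 91.0 − 21.97 = 69.03 dB.
Σ 10^(L/10) = 1.334e+07 → L_total = 10·log₁₀(1.334e+07) = 71.25 dB.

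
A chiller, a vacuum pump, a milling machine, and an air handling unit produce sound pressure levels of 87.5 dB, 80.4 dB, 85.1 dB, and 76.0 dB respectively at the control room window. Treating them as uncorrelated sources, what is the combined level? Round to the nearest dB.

For uncorrelated sources the intensities add, so convert each level to linear form, sum, and take 10·log₁₀ of the total.
Σ 10^(L/10) = 10^(87.5/10) + 10^(80.4/10) + 10^(85.1/10) + 10^(76.0/10) = 1.035e+09.
L_total = 10·log₁₀(1.035e+09) = 90.15 dB.

90 dB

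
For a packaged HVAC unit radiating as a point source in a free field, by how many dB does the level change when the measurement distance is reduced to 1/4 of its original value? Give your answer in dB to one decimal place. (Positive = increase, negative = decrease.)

+12.0 dB

Point-source spreading: ΔL = −20·log₁₀(r₂/r₁).
ΔL = −20·log₁₀(0.25) = +12.04 dB.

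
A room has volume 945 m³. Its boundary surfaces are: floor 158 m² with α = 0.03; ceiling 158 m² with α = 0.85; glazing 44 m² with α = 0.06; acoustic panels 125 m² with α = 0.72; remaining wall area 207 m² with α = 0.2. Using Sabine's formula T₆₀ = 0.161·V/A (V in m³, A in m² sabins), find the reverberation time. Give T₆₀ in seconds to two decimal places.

0.56 s

Summing Sᵢαᵢ: 158·0.03 + 158·0.85 + 44·0.06 + 125·0.72 + 207·0.2 = 273.08 m².
T₆₀ = 0.161 × 945 / 273.08 = 0.557 s.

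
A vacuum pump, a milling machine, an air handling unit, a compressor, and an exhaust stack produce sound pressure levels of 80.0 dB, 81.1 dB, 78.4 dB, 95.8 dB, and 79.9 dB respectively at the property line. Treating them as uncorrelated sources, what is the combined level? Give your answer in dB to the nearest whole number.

For uncorrelated sources the intensities add, so convert each level to linear form, sum, and take 10·log₁₀ of the total.
Σ 10^(L/10) = 10^(80.0/10) + 10^(81.1/10) + 10^(78.4/10) + 10^(95.8/10) + 10^(79.9/10) = 4.198e+09.
L_total = 10·log₁₀(4.198e+09) = 96.23 dB.

96 dB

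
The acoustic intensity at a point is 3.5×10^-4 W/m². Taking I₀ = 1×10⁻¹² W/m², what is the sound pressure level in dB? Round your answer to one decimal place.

85.4 dB

Dividing by I₀ shifts the exponent by 12: I/I₀ = 3.5×10^8.
L = 10·(0.5441 + 8) = 85.44 dB.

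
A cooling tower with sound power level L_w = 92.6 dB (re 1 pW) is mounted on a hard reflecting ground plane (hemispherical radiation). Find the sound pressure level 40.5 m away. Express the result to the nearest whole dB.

52 dB

Free-field hemispherical radiation: L_p = L_w − 10·log₁₀(2π·r²), r = 40.5 m.
2π·r² = 1.031e+04 m², 10·log₁₀ of that is 40.131 dB.
L_p = 92.6 − 40.131 = 52.47 dB.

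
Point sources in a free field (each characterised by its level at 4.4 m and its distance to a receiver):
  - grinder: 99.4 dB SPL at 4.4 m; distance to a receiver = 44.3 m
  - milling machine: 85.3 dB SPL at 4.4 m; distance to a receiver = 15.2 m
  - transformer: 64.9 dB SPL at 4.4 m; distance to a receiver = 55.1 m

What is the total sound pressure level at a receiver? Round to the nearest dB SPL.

Propagate each source to the receiver with L = L_ref − 20·log₁₀(r/r_ref), then add intensities.
grinder: 99.4 − 20·log₁₀(44.3/4.4) = 99.4 − 20.06 = 79.34 dB SPL.
milling machine: 85.3 − 20·log₁₀(15.2/4.4) = 85.3 − 10.77 = 74.53 dB SPL.
transformer: 64.9 − 20·log₁₀(55.1/4.4) = 64.9 − 21.95 = 42.95 dB SPL.
Σ 10^(L/10) = 1.143e+08 → L_total = 10·log₁₀(1.143e+08) = 80.58 dB SPL.

81 dB SPL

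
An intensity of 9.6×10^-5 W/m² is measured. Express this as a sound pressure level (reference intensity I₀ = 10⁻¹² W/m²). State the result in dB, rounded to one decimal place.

79.8 dB

Dividing by I₀ shifts the exponent by 12: I/I₀ = 9.6×10^7.
L = 10·(0.9823 + 7) = 79.82 dB.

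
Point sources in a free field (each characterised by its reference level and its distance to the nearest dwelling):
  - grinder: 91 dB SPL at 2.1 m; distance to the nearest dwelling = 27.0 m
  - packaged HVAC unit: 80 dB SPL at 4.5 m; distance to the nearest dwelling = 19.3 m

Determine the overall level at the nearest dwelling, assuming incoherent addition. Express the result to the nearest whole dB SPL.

71 dB SPL

Propagate each source to the receiver with L = L_ref − 20·log₁₀(r/r_ref), then add intensities.
grinder: 91 − 20·log₁₀(27.0/2.1) = 91 − 22.18 = 68.82 dB SPL.
packaged HVAC unit: 80 − 20·log₁₀(19.3/4.5) = 80 − 12.65 = 67.35 dB SPL.
Σ 10^(L/10) = 1.305e+07 → L_total = 10·log₁₀(1.305e+07) = 71.16 dB SPL.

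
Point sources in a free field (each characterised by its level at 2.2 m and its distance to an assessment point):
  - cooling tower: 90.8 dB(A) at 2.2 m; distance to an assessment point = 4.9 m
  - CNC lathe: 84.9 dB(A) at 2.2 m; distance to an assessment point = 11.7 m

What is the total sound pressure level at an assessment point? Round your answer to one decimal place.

84.0 dB(A)

First find each source's level at the receiver (point-source: −20·log₁₀(r/r_ref)), then combine on an intensity basis.
cooling tower: 90.8 − 20·log₁₀(4.9/2.2) = 90.8 − 6.96 = 83.84 dB(A).
CNC lathe: 84.9 − 20·log₁₀(11.7/2.2) = 84.9 − 14.52 = 70.38 dB(A).
Σ 10^(L/10) = 2.533e+08 → L_total = 10·log₁₀(2.533e+08) = 84.04 dB(A).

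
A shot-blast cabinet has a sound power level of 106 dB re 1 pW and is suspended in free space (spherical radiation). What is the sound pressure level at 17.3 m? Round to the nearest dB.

The power spreads over a sphere of area 4π·r², so L_p = L_w − 10·log₁₀(4π·r²).
4π·r² = 3761 m², 10·log₁₀ of that is 35.753 dB.
L_p = 106 − 35.753 = 70.25 dB.

70 dB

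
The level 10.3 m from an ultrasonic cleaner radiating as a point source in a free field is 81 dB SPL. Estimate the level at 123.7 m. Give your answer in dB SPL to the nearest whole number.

Spherical spreading from a point source gives a 20·log₁₀(r₂/r₁) drop.
L₂ = 81 − 20·log₁₀(123.7/10.3) = 81 − 21.591 = 59.41 dB SPL.

59 dB SPL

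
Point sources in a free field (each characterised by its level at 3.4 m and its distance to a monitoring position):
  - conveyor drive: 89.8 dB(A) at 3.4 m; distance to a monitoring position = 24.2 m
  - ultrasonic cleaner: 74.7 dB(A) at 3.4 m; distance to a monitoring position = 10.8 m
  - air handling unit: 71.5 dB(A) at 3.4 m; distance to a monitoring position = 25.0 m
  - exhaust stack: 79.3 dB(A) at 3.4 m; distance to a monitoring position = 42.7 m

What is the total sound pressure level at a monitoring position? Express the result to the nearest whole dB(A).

Propagate each source to the receiver with L = L_ref − 20·log₁₀(r/r_ref), then add intensities.
conveyor drive: 89.8 − 20·log₁₀(24.2/3.4) = 89.8 − 17.05 = 72.75 dB(A).
ultrasonic cleaner: 74.7 − 20·log₁₀(10.8/3.4) = 74.7 − 10.04 = 64.66 dB(A).
air handling unit: 71.5 − 20·log₁₀(25.0/3.4) = 71.5 − 17.33 = 54.17 dB(A).
exhaust stack: 79.3 − 20·log₁₀(42.7/3.4) = 79.3 − 21.98 = 57.32 dB(A).
Σ 10^(L/10) = 2.258e+07 → L_total = 10·log₁₀(2.258e+07) = 73.54 dB(A).

74 dB(A)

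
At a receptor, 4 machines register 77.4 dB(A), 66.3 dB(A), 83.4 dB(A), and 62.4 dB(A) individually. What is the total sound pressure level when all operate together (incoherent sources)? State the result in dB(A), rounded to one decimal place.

84.5 dB(A)

For uncorrelated sources the intensities add, so convert each level to linear form, sum, and take 10·log₁₀ of the total.
Σ 10^(L/10) = 10^(77.4/10) + 10^(66.3/10) + 10^(83.4/10) + 10^(62.4/10) = 2.797e+08.
L_total = 10·log₁₀(2.797e+08) = 84.47 dB(A).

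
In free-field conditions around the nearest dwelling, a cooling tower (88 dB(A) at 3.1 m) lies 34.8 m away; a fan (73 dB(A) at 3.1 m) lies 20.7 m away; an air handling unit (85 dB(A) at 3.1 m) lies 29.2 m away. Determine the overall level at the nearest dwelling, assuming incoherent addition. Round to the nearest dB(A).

Apply inverse-square spreading to bring every level to the receiver, then sum 10^(L/10).
cooling tower: 88 − 20·log₁₀(34.8/3.1) = 88 − 21.00 = 67.00 dB(A).
fan: 73 − 20·log₁₀(20.7/3.1) = 73 − 16.49 = 56.51 dB(A).
air handling unit: 85 − 20·log₁₀(29.2/3.1) = 85 − 19.48 = 65.52 dB(A).
Σ 10^(L/10) = 9.019e+06 → L_total = 10·log₁₀(9.019e+06) = 69.55 dB(A).

70 dB(A)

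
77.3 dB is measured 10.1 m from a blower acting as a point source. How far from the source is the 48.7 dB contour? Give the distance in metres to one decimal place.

The 28.6 dB drop corresponds to a distance ratio of 10^(28.6/20) for a point source.
r₂ = 10.1·10^((77.3−48.7)/20) = 10.1·10^(28.6/20) = 271.85 m.

271.8 m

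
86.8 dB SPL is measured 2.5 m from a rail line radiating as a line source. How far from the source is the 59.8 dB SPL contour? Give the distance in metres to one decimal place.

1253.0 m

Line-source spreading drops the level by 10·log₁₀(r₂/r₁); inverting, r₂/r₁ = 10^(ΔL/10).
r₂ = 2.5·10^((86.8−59.8)/10) = 2.5·10^(27.0/10) = 1252.97 m.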